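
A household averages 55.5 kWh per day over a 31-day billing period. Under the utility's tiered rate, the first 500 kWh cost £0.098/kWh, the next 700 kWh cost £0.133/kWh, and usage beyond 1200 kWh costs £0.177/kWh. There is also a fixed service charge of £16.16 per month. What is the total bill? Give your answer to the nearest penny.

£250.39

Usage = 55.5 kWh/day × 31 days = 1720.5 kWh
First 500 kWh × £0.098 = £49.00
Next 700 kWh × £0.133 = £93.10
Remaining 520.5 kWh × £0.177 = £92.13
Energy charge = £234.23; + service £16.16 = £250.39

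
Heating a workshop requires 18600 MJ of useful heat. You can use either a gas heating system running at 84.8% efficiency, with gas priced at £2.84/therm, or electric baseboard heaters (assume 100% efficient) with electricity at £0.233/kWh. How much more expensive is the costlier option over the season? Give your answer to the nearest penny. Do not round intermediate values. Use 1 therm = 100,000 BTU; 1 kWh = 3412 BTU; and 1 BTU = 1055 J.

Heat load = 18600 MJ = 18,600,000,000 J / 1055 = 17,630,332 BTU
Gas: input = 17,630,332 / 0.848 = 20,790,486 BTU = 207.9 therm → 207.9 × £2.84 = £590.45
Electric: 17,630,332 BTU / 3412 = 5,167 kWh → × £0.233 = £1,203.95
Difference = |£590.45 − £1,203.95| = £613.50

£613.50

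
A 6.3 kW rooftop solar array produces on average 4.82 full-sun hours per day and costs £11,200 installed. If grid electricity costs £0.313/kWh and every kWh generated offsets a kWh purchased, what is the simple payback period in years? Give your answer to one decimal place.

3.2 years

Daily generation = 6.3 kW × 4.82 h = 30.37 kWh
Annual generation = 30.37 × 365 = 11084 kWh
Annual savings = 11084 × £0.313 = £3,469.16
Payback = £11,200 / £3,469.16 = 3.23 years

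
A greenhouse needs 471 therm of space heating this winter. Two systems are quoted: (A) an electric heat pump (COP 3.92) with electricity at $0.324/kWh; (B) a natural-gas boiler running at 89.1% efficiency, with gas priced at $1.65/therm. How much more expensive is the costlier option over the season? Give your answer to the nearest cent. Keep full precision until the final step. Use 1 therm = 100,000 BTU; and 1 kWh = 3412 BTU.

$268.74

Heat load = 471 therm × 100,000 = 47,100,000 BTU
Gas: input = 47,100,000 / 0.891 = 52,861,953 BTU = 528.6 therm → 528.6 × $1.65 = $872.22
Heat pump: 47,100,000 BTU / 3412 = 13,800 kWh heat; / 3.92 = 3,521 kWh in → × $0.324 = $1,140.96
Difference = |$872.22 − $1,140.96| = $268.74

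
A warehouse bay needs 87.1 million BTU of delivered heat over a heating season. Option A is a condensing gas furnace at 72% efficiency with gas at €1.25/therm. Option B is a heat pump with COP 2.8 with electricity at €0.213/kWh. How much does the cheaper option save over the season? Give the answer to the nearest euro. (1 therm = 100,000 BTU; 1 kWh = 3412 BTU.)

Heat load = 87.1 × 10⁶ BTU = 87,100,000 BTU
Gas: input = 87,100,000 / 0.72 = 120,972,222 BTU = 1,210 therm → 1,210 × €1.25 = €1,512.15
Heat pump: 87,100,000 BTU / 3412 = 25,530 kWh heat; / 2.8 = 9,117 kWh in → × €0.213 = €1,941.92
Difference = |€1,512.15 − €1,941.92| = €429.76 ≈ €430

€430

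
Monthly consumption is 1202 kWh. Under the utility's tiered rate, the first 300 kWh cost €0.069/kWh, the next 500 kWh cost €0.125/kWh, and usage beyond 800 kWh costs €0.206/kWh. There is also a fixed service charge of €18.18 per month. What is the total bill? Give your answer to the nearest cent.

First 300 kWh × €0.069 = €20.70
Next 500 kWh × €0.125 = €62.50
Remaining 402 kWh × €0.206 = €82.81
Energy charge = €166.01; + service €18.18 = €184.19

€184.19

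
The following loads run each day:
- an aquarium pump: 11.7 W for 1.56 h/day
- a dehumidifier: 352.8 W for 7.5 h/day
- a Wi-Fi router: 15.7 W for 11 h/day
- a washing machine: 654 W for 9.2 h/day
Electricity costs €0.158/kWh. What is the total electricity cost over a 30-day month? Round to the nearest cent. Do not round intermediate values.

aquarium pump: 11.7 W × 1.56 h × 30 d = 548 Wh = 0.5476 kWh
dehumidifier: 352.8 W × 7.5 h × 30 d = 79,380 Wh = 79.38 kWh
Wi-Fi router: 15.7 W × 11 h × 30 d = 5,181 Wh = 5.181 kWh
washing machine: 654 W × 9.2 h × 30 d = 180,504 Wh = 180.5 kWh
Total energy = 0.5476 + 79.38 + 5.181 + 180.5 = 265.6 kWh
Cost = 265.6 kWh × €0.158 = €41.97

€41.97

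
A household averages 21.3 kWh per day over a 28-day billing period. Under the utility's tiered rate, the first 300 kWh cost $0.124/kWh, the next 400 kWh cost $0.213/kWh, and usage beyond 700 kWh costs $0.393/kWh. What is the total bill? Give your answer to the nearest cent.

Usage = 21.3 kWh/day × 28 days = 596.4 kWh
First 300 kWh × $0.124 = $37.20
Next 296.4 kWh × $0.213 = $63.13
Remaining tier: 0 kWh (not reached)
Total = $100.33

$100.33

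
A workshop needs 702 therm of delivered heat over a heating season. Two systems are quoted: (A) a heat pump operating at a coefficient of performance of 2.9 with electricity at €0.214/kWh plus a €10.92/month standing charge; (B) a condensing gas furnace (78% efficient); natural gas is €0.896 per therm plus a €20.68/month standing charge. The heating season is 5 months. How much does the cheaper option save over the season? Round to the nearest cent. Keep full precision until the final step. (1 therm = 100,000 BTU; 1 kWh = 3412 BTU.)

Heat load = 702 therm × 100,000 = 70,200,000 BTU
Gas: input = 70,200,000 / 0.78 = 90,000,000 BTU = 900 therm → 900 × €0.896 = €806.40; + 5 × €20.68 standing = €909.80
Heat pump: 70,200,000 BTU / 3412 = 20,570 kWh heat; / 2.9 = 7,095 kWh in → × €0.214 = €1,518.25; + 5 × €10.92 standing = €1,572.85
Difference = |€909.80 − €1,572.85| = €663.05

€663.05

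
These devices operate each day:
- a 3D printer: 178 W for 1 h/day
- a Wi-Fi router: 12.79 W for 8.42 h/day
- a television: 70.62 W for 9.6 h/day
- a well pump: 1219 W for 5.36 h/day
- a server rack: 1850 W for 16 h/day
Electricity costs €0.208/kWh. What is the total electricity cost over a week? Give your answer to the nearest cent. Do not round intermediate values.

3D printer: 178 W × 1 h × 7 d = 1,246 Wh = 1.246 kWh
Wi-Fi router: 12.79 W × 8.42 h × 7 d = 754 Wh = 0.7538 kWh
television: 70.62 W × 9.6 h × 7 d = 4,746 Wh = 4.746 kWh
well pump: 1219 W × 5.36 h × 7 d = 45,737 Wh = 45.74 kWh
server rack: 1850 W × 16 h × 7 d = 207,200 Wh = 207.2 kWh
Total energy = 1.246 + 0.7538 + 4.746 + 45.74 + 207.2 = 259.7 kWh
Cost = 259.7 kWh × €0.208 = €54.01

€54.01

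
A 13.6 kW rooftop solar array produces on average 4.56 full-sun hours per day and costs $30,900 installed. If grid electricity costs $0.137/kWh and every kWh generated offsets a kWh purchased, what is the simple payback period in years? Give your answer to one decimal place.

Daily generation = 13.6 kW × 4.56 h = 62.02 kWh
Annual generation = 62.02 × 365 = 22636 kWh
Annual savings = 22636 × $0.137 = $3,101.11
Payback = $30,900 / $3,101.11 = 9.96 years

10.0 years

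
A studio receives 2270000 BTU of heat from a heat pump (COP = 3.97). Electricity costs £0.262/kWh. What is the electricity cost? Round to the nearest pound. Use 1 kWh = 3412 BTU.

£44

Heat delivered = 2,270,000 BTU / 3412 = 665.3 kWh
Electrical input = 665.3 kWh / 3.97 = 167.6 kWh
Cost = 167.6 × £0.262/kWh = £43.91 ≈ £44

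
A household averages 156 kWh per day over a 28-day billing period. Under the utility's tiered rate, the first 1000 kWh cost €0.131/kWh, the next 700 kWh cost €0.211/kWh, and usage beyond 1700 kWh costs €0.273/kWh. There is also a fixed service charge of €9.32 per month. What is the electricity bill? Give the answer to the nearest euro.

Usage = 156 kWh/day × 28 days = 4368 kWh
First 1000 kWh × €0.131 = €131.00
Next 700 kWh × €0.211 = €147.70
Remaining 2668 kWh × €0.273 = €728.36
Energy charge = €1,007.06; + service €9.32 = €1,016.38 ≈ €1016

€1016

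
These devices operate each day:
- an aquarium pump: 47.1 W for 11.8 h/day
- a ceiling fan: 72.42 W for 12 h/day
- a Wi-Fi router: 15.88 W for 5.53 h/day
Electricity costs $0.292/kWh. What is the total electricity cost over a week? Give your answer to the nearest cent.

$3.09

aquarium pump: 47.1 W × 11.8 h × 7 d = 3,890 Wh = 3.89 kWh
ceiling fan: 72.42 W × 12 h × 7 d = 6,083 Wh = 6.083 kWh
Wi-Fi router: 15.88 W × 5.53 h × 7 d = 615 Wh = 0.6147 kWh
Total energy = 3.89 + 6.083 + 0.6147 = 10.59 kWh
Cost = 10.59 kWh × $0.292 = $3.09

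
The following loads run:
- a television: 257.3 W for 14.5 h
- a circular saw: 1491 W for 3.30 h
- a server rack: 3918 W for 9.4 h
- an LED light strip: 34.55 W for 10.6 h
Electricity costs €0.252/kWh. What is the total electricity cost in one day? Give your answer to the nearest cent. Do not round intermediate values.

€11.55

television: 257.3 W × 14.5 h = 3,731 Wh = 3.731 kWh
circular saw: 1491 W × 3.30 h = 4,920 Wh = 4.92 kWh
server rack: 3918 W × 9.4 h = 36,829 Wh = 36.83 kWh
LED light strip: 34.55 W × 10.6 h = 366 Wh = 0.3662 kWh
Total energy = 3.731 + 4.92 + 36.83 + 0.3662 = 45.85 kWh
Cost = 45.85 kWh × €0.252 = €11.55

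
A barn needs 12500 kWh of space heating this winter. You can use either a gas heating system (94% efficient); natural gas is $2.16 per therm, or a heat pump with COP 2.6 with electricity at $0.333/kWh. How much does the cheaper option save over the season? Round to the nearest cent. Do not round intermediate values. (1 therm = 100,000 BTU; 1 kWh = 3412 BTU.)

$620.92

Heat load = 12500 kWh × 3412 = 42,650,000 BTU
Gas: input = 42,650,000 / 0.94 = 45,372,340 BTU = 453.7 therm → 453.7 × $2.16 = $980.04
Heat pump: 42,650,000 BTU / 3412 = 12,500 kWh heat; / 2.6 = 4,808 kWh in → × $0.333 = $1,600.96
Difference = |$980.04 − $1,600.96| = $620.92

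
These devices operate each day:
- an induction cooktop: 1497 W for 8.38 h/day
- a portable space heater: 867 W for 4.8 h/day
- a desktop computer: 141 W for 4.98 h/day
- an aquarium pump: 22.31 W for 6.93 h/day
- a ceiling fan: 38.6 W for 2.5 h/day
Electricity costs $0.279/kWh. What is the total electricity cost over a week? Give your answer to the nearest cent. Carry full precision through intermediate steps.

induction cooktop: 1497 W × 8.38 h × 7 d = 87,814 Wh = 87.81 kWh
portable space heater: 867 W × 4.8 h × 7 d = 29,131 Wh = 29.13 kWh
desktop computer: 141 W × 4.98 h × 7 d = 4,915 Wh = 4.915 kWh
aquarium pump: 22.31 W × 6.93 h × 7 d = 1,082 Wh = 1.082 kWh
ceiling fan: 38.6 W × 2.5 h × 7 d = 676 Wh = 0.6755 kWh
Total energy = 87.81 + 29.13 + 4.915 + 1.082 + 0.6755 = 123.6 kWh
Cost = 123.6 kWh × $0.279 = $34.49

$34.49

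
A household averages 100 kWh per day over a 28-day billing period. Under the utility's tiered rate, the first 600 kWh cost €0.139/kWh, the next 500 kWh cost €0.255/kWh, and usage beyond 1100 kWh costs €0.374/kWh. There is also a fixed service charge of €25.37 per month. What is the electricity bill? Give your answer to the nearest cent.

Usage = 100 kWh/day × 28 days = 2800 kWh
First 600 kWh × €0.139 = €83.40
Next 500 kWh × €0.255 = €127.50
Remaining 1700 kWh × €0.374 = €635.80
Energy charge = €846.70; + service €25.37 = €872.07

€872.07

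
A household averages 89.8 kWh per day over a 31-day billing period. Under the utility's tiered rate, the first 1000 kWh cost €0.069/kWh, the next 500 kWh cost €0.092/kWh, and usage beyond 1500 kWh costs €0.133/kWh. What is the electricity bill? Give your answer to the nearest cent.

€285.75

Usage = 89.8 kWh/day × 31 days = 2783.8 kWh
First 1000 kWh × €0.069 = €69.00
Next 500 kWh × €0.092 = €46.00
Remaining 1283.8 kWh × €0.133 = €170.75
Total = €285.75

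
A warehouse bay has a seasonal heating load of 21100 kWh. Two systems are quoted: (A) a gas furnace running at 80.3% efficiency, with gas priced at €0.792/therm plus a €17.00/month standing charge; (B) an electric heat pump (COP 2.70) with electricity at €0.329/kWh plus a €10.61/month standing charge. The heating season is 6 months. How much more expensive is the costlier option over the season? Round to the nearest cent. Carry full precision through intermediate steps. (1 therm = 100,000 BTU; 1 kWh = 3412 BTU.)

€1822.66

Heat load = 21100 kWh × 3412 = 71,993,200 BTU
Gas: input = 71,993,200 / 0.803 = 89,655,293 BTU = 896.6 therm → 896.6 × €0.792 = €710.07; + 6 × €17.00 standing = €812.07
Heat pump: 71,993,200 BTU / 3412 = 21,100 kWh heat; / 2.70 = 7,815 kWh in → × €0.329 = €2,571.07; + 6 × €10.61 standing = €2,634.73
Difference = |€812.07 − €2,634.73| = €1,822.66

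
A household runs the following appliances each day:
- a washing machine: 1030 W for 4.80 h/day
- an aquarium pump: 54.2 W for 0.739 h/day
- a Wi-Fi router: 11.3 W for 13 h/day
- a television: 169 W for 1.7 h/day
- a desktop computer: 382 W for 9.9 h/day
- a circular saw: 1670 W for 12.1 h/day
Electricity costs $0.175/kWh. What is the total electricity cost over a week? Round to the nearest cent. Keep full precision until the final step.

washing machine: 1030 W × 4.80 h × 7 d = 34,608 Wh = 34.61 kWh
aquarium pump: 54.2 W × 0.739 h × 7 d = 280 Wh = 0.2804 kWh
Wi-Fi router: 11.3 W × 13 h × 7 d = 1,028 Wh = 1.028 kWh
television: 169 W × 1.7 h × 7 d = 2,011 Wh = 2.011 kWh
desktop computer: 382 W × 9.9 h × 7 d = 26,473 Wh = 26.47 kWh
circular saw: 1670 W × 12.1 h × 7 d = 141,449 Wh = 141.4 kWh
Total energy = 34.61 + 0.2804 + 1.028 + 2.011 + 26.47 + 141.4 = 205.8 kWh
Cost = 205.8 kWh × $0.175 = $36.02

$36.02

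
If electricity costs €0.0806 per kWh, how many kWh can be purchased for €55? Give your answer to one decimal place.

€55 / €0.0806 per kWh = 682.4 kWh

682.4 kWh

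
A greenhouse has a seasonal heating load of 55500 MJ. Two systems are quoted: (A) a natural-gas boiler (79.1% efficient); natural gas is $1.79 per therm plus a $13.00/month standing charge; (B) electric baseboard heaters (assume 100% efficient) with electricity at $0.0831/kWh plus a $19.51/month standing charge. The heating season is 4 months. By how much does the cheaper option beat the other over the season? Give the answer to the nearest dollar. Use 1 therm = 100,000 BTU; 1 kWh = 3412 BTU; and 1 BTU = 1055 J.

$117

Heat load = 55500 MJ = 55,500,000,000 J / 1055 = 52,606,635 BTU
Gas: input = 52,606,635 / 0.791 = 66,506,492 BTU = 665.1 therm → 665.1 × $1.79 = $1,190.47; + 4 × $13.00 standing = $1,242.47
Electric: 52,606,635 BTU / 3412 = 15,420 kWh → × $0.0831 = $1,281.25; + 4 × $19.51 standing = $1,359.29
Difference = |$1,242.47 − $1,359.29| = $116.82 ≈ $117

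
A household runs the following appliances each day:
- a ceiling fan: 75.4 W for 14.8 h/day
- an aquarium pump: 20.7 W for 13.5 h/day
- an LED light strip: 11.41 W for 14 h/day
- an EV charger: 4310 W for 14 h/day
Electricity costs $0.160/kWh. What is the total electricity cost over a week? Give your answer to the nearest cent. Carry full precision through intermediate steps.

ceiling fan: 75.4 W × 14.8 h × 7 d = 7,811 Wh = 7.811 kWh
aquarium pump: 20.7 W × 13.5 h × 7 d = 1,956 Wh = 1.956 kWh
LED light strip: 11.41 W × 14 h × 7 d = 1,118 Wh = 1.118 kWh
EV charger: 4310 W × 14 h × 7 d = 422,380 Wh = 422.4 kWh
Total energy = 7.811 + 1.956 + 1.118 + 422.4 = 433.3 kWh
Cost = 433.3 kWh × $0.160 = $69.32

$69.32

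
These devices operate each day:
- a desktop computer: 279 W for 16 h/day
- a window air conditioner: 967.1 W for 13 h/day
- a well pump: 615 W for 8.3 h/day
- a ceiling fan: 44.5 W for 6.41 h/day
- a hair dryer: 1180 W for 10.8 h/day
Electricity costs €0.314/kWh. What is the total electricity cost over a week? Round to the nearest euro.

desktop computer: 279 W × 16 h × 7 d = 31,248 Wh = 31.25 kWh
window air conditioner: 967.1 W × 13 h × 7 d = 88,006 Wh = 88.01 kWh
well pump: 615 W × 8.3 h × 7 d = 35,732 Wh = 35.73 kWh
ceiling fan: 44.5 W × 6.41 h × 7 d = 1,997 Wh = 1.997 kWh
hair dryer: 1180 W × 10.8 h × 7 d = 89,208 Wh = 89.21 kWh
Total energy = 31.25 + 88.01 + 35.73 + 1.997 + 89.21 = 246.2 kWh
Cost = 246.2 kWh × €0.314 = €77.30 ≈ €77

€77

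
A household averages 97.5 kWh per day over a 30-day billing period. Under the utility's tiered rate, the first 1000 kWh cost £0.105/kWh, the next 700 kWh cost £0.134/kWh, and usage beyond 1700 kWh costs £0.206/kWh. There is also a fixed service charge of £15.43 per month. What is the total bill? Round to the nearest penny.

£466.58

Usage = 97.5 kWh/day × 30 days = 2925 kWh
First 1000 kWh × £0.105 = £105.00
Next 700 kWh × £0.134 = £93.80
Remaining 1225 kWh × £0.206 = £252.35
Energy charge = £451.15; + service £15.43 = £466.58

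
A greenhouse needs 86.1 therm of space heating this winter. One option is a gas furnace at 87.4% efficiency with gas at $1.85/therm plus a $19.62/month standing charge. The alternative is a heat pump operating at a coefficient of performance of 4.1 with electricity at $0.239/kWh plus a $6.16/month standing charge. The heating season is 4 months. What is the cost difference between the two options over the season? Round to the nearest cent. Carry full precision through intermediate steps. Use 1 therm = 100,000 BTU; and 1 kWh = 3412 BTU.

$88.99

Heat load = 86.1 therm × 100,000 = 8,610,000 BTU
Gas: input = 8,610,000 / 0.874 = 9,851,259 BTU = 98.51 therm → 98.51 × $1.85 = $182.25; + 4 × $19.62 standing = $260.73
Heat pump: 8,610,000 BTU / 3412 = 2,523 kWh heat; / 4.1 = 615.5 kWh in → × $0.239 = $147.10; + 4 × $6.16 standing = $171.74
Difference = |$260.73 − $171.74| = $88.99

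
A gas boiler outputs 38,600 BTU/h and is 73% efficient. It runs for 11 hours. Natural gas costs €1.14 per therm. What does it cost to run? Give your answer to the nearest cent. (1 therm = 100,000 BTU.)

Heat delivered = 38,600 BTU/h × 11 h = 424,600 BTU
Gas input = 424,600 / 0.73 = 581,644 BTU
= 581,644 / 100,000 = 5.816 therm
Cost = 5.816 × €1.14/therm = €6.63

€6.63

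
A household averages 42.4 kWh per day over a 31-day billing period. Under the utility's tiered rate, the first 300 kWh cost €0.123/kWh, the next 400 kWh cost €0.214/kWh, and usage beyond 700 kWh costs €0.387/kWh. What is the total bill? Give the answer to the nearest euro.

Usage = 42.4 kWh/day × 31 days = 1314.4 kWh
First 300 kWh × €0.123 = €36.90
Next 400 kWh × €0.214 = €85.60
Remaining 614.4 kWh × €0.387 = €237.77
Total = €360.27 ≈ €360

€360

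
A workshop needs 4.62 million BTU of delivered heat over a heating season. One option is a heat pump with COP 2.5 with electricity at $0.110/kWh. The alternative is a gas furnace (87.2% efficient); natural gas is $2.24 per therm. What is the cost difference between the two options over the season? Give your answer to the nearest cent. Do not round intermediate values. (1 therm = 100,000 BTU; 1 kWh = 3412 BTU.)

$59.10

Heat load = 4.62 × 10⁶ BTU = 4,620,000 BTU
Gas: input = 4,620,000 / 0.872 = 5,298,165 BTU = 52.98 therm → 52.98 × $2.24 = $118.68
Heat pump: 4,620,000 BTU / 3412 = 1,354 kWh heat; / 2.5 = 541.6 kWh in → × $0.110 = $59.58
Difference = |$118.68 − $59.58| = $59.10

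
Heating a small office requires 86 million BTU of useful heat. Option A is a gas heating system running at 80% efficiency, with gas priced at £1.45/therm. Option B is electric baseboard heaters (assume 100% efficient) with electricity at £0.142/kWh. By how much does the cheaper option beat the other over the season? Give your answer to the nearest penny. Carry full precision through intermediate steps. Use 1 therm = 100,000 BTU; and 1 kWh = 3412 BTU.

Heat load = 86 × 10⁶ BTU = 86,000,000 BTU
Gas: input = 86,000,000 / 0.80 = 107,500,000 BTU = 1,075 therm → 1,075 × £1.45 = £1,558.75
Electric: 86,000,000 BTU / 3412 = 25,210 kWh → × £0.142 = £3,579.13
Difference = |£1,558.75 − £3,579.13| = £2,020.38

£2020.38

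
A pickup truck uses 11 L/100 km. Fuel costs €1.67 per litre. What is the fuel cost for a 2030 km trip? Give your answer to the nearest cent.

€372.91

Fuel = 11 L/100 km × 2030 km / 100 = 223.3 L
Cost = 223.3 L × €1.67/L = €372.91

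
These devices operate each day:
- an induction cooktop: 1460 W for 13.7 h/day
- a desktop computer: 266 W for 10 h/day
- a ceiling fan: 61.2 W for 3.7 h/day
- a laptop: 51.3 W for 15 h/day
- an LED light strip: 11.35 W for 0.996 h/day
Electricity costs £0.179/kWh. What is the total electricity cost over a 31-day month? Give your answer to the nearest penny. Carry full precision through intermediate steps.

induction cooktop: 1460 W × 13.7 h × 31 d = 620,062 Wh = 620.1 kWh
desktop computer: 266 W × 10 h × 31 d = 82,460 Wh = 82.46 kWh
ceiling fan: 61.2 W × 3.7 h × 31 d = 7,020 Wh = 7.02 kWh
laptop: 51.3 W × 15 h × 31 d = 23,854 Wh = 23.85 kWh
LED light strip: 11.35 W × 0.996 h × 31 d = 350 Wh = 0.3504 kWh
Total energy = 620.1 + 82.46 + 7.02 + 23.85 + 0.3504 = 733.7 kWh
Cost = 733.7 kWh × £0.179 = £131.34

£131.34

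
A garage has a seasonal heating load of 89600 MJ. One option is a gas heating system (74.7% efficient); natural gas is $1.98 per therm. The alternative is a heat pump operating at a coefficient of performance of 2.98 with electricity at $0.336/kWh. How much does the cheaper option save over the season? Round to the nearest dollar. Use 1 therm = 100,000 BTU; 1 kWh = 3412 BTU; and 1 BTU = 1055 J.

Heat load = 89600 MJ = 89,600,000,000 J / 1055 = 84,928,910 BTU
Gas: input = 84,928,910 / 0.747 = 113,693,320 BTU = 1,137 therm → 1,137 × $1.98 = $2,251.13
Heat pump: 84,928,910 BTU / 3412 = 24,890 kWh heat; / 2.98 = 8,353 kWh in → × $0.336 = $2,806.53
Difference = |$2,251.13 − $2,806.53| = $555.40 ≈ $555

$555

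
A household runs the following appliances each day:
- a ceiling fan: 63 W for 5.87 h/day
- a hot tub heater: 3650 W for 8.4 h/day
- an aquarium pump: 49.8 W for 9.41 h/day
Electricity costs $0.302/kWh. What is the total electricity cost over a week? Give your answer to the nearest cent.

ceiling fan: 63 W × 5.87 h × 7 d = 2,589 Wh = 2.589 kWh
hot tub heater: 3650 W × 8.4 h × 7 d = 214,620 Wh = 214.6 kWh
aquarium pump: 49.8 W × 9.41 h × 7 d = 3,280 Wh = 3.28 kWh
Total energy = 2.589 + 214.6 + 3.28 = 220.5 kWh
Cost = 220.5 kWh × $0.302 = $66.59

$66.59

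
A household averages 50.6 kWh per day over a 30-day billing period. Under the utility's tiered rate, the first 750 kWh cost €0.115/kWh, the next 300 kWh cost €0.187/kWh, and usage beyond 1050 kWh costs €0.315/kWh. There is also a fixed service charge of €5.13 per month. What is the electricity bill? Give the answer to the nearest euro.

Usage = 50.6 kWh/day × 30 days = 1518 kWh
First 750 kWh × €0.115 = €86.25
Next 300 kWh × €0.187 = €56.10
Remaining 468 kWh × €0.315 = €147.42
Energy charge = €289.77; + service €5.13 = €294.90 ≈ €295

€295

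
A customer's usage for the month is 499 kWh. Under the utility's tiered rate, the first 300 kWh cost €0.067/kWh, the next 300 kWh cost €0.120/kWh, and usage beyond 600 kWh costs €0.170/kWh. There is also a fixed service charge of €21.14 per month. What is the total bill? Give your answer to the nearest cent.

€65.12

First 300 kWh × €0.067 = €20.10
Next 199 kWh × €0.120 = €23.88
Remaining tier: 0 kWh (not reached)
Energy charge = €43.98; + service €21.14 = €65.12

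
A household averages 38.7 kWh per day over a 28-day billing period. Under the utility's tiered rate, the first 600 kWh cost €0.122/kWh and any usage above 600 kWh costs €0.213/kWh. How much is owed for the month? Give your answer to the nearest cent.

€176.21

Usage = 38.7 kWh/day × 28 days = 1083.6 kWh
First 600 kWh × €0.122 = €73.20
Remaining 483.6 kWh × €0.213 = €103.01
Total = €176.21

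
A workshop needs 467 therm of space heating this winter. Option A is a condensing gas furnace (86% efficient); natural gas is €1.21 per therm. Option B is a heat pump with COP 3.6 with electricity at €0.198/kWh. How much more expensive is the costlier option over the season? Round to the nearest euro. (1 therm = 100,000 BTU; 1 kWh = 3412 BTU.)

€96

Heat load = 467 therm × 100,000 = 46,700,000 BTU
Gas: input = 46,700,000 / 0.86 = 54,302,326 BTU = 543 therm → 543 × €1.21 = €657.06
Heat pump: 46,700,000 BTU / 3412 = 13,690 kWh heat; / 3.6 = 3,802 kWh in → × €0.198 = €752.78
Difference = |€657.06 − €752.78| = €95.73 ≈ €96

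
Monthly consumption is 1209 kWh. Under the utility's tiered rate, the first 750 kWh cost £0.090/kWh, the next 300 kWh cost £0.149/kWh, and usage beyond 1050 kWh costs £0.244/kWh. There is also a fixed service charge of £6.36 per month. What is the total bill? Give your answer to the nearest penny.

£157.36

First 750 kWh × £0.090 = £67.50
Next 300 kWh × £0.149 = £44.70
Remaining 159 kWh × £0.244 = £38.80
Energy charge = £151.00; + service £6.36 = £157.36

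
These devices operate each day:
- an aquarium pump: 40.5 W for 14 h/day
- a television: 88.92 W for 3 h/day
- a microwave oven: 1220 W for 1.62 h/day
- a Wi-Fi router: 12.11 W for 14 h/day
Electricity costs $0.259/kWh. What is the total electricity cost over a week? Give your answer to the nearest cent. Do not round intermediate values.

aquarium pump: 40.5 W × 14 h × 7 d = 3,969 Wh = 3.969 kWh
television: 88.92 W × 3 h × 7 d = 1,867 Wh = 1.867 kWh
microwave oven: 1220 W × 1.62 h × 7 d = 13,835 Wh = 13.83 kWh
Wi-Fi router: 12.11 W × 14 h × 7 d = 1,187 Wh = 1.187 kWh
Total energy = 3.969 + 1.867 + 13.83 + 1.187 = 20.86 kWh
Cost = 20.86 kWh × $0.259 = $5.40

$5.40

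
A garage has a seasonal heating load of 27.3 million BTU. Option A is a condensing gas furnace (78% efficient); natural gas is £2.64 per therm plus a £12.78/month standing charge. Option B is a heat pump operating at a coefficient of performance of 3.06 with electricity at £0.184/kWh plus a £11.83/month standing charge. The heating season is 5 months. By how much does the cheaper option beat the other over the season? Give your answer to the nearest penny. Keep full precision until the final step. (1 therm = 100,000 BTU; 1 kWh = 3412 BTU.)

Heat load = 27.3 × 10⁶ BTU = 27,300,000 BTU
Gas: input = 27,300,000 / 0.78 = 35,000,000 BTU = 350 therm → 350 × £2.64 = £924.00; + 5 × £12.78 standing = £987.90
Heat pump: 27,300,000 BTU / 3412 = 8,001 kWh heat; / 3.06 = 2,615 kWh in → × £0.184 = £481.12; + 5 × £11.83 standing = £540.27
Difference = |£987.90 − £540.27| = £447.63

£447.63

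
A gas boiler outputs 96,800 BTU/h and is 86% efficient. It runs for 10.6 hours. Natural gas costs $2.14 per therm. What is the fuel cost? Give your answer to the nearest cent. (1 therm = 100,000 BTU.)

Heat delivered = 96,800 BTU/h × 10.6 h = 1,026,080 BTU
Gas input = 1,026,080 / 0.86 = 1,193,116 BTU
= 1,193,116 / 100,000 = 11.93 therm
Cost = 11.93 × $2.14/therm = $25.53

$25.53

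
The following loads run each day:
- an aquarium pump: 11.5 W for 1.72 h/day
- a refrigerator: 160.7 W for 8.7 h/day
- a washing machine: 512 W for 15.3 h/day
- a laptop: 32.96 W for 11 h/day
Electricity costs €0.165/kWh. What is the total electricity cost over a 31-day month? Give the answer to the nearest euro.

aquarium pump: 11.5 W × 1.72 h × 31 d = 613 Wh = 0.6132 kWh
refrigerator: 160.7 W × 8.7 h × 31 d = 43,341 Wh = 43.34 kWh
washing machine: 512 W × 15.3 h × 31 d = 242,842 Wh = 242.8 kWh
laptop: 32.96 W × 11 h × 31 d = 11,239 Wh = 11.24 kWh
Total energy = 0.6132 + 43.34 + 242.8 + 11.24 = 298 kWh
Cost = 298 kWh × €0.165 = €49.18 ≈ €49

€49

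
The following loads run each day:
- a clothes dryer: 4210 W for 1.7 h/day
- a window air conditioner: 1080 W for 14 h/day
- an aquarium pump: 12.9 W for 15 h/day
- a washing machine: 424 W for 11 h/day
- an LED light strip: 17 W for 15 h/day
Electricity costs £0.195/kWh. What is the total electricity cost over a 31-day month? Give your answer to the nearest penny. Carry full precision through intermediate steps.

clothes dryer: 4210 W × 1.7 h × 31 d = 221,867 Wh = 221.9 kWh
window air conditioner: 1080 W × 14 h × 31 d = 468,720 Wh = 468.7 kWh
aquarium pump: 12.9 W × 15 h × 31 d = 5,998 Wh = 5.998 kWh
washing machine: 424 W × 11 h × 31 d = 144,584 Wh = 144.6 kWh
LED light strip: 17 W × 15 h × 31 d = 7,905 Wh = 7.905 kWh
Total energy = 221.9 + 468.7 + 5.998 + 144.6 + 7.905 = 849.1 kWh
Cost = 849.1 kWh × £0.195 = £165.57

£165.57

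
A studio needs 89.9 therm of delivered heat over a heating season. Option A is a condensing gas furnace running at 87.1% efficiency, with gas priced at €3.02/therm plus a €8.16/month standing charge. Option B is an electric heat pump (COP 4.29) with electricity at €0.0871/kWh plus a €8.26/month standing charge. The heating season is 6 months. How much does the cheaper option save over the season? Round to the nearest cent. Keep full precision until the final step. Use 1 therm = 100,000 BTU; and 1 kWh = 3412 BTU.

Heat load = 89.9 therm × 100,000 = 8,990,000 BTU
Gas: input = 8,990,000 / 0.871 = 10,321,470 BTU = 103.2 therm → 103.2 × €3.02 = €311.71; + 6 × €8.16 standing = €360.67
Heat pump: 8,990,000 BTU / 3412 = 2,635 kWh heat; / 4.29 = 614.2 kWh in → × €0.0871 = €53.49; + 6 × €8.26 standing = €103.05
Difference = |€360.67 − €103.05| = €257.61

€257.61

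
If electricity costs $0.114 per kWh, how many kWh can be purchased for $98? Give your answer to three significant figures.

$98 / $0.114 per kWh = 859.6 kWh

860 kWh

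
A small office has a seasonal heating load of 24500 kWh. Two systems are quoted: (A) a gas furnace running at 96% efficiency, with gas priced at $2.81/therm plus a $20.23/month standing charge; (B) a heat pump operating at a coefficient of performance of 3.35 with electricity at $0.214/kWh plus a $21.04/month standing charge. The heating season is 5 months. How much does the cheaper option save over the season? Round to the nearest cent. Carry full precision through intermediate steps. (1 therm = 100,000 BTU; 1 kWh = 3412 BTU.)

$877.74

Heat load = 24500 kWh × 3412 = 83,594,000 BTU
Gas: input = 83,594,000 / 0.96 = 87,077,083 BTU = 870.8 therm → 870.8 × $2.81 = $2,446.87; + 5 × $20.23 standing = $2,548.02
Heat pump: 83,594,000 BTU / 3412 = 24,500 kWh heat; / 3.35 = 7,313 kWh in → × $0.214 = $1,565.07; + 5 × $21.04 standing = $1,670.27
Difference = |$2,548.02 − $1,670.27| = $877.74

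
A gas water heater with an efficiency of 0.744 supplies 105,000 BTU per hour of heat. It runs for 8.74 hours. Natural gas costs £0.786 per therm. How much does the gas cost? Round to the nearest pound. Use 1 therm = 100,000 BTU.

£10

Heat delivered = 105,000 BTU/h × 8.74 h = 917,700 BTU
Gas input = 917,700 / 0.744 = 1,233,468 BTU
= 1,233,468 / 100,000 = 12.33 therm
Cost = 12.33 × £0.786/therm = £9.70 ≈ £10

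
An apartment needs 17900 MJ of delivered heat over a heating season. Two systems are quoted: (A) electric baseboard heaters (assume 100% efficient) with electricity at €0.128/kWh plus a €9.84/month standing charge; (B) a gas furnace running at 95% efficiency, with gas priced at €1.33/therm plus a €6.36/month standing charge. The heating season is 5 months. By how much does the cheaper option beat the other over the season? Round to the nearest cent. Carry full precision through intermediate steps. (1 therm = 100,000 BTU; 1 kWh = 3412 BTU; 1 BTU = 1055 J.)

€416.37

Heat load = 17900 MJ = 17,900,000,000 J / 1055 = 16,966,825 BTU
Gas: input = 16,966,825 / 0.95 = 17,859,815 BTU = 178.6 therm → 178.6 × €1.33 = €237.54; + 5 × €6.36 standing = €269.34
Electric: 16,966,825 BTU / 3412 = 4,973 kWh → × €0.128 = €636.50; + 5 × €9.84 standing = €685.70
Difference = |€269.34 − €685.70| = €416.37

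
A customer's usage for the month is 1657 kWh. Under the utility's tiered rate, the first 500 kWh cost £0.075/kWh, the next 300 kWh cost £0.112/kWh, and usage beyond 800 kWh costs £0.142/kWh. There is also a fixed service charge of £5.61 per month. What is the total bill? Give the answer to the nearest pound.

£198

First 500 kWh × £0.075 = £37.50
Next 300 kWh × £0.112 = £33.60
Remaining 857 kWh × £0.142 = £121.69
Energy charge = £192.79; + service £5.61 = £198.40 ≈ £198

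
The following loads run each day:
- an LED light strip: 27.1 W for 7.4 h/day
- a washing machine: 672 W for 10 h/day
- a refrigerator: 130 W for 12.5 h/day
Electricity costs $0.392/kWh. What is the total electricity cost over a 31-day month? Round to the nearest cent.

$103.85

LED light strip: 27.1 W × 7.4 h × 31 d = 6,217 Wh = 6.217 kWh
washing machine: 672 W × 10 h × 31 d = 208,320 Wh = 208.3 kWh
refrigerator: 130 W × 12.5 h × 31 d = 50,375 Wh = 50.38 kWh
Total energy = 6.217 + 208.3 + 50.38 = 264.9 kWh
Cost = 264.9 kWh × $0.392 = $103.85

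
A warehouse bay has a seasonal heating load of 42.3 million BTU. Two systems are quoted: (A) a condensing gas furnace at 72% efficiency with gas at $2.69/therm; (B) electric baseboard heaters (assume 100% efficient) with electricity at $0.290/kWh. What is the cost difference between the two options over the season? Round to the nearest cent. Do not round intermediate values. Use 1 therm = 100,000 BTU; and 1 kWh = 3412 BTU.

$2014.88

Heat load = 42.3 × 10⁶ BTU = 42,300,000 BTU
Gas: input = 42,300,000 / 0.720 = 58,750,000 BTU = 587.5 therm → 587.5 × $2.69 = $1,580.38
Electric: 42,300,000 BTU / 3412 = 12,400 kWh → × $0.290 = $3,595.25
Difference = |$1,580.38 − $3,595.25| = $2,014.88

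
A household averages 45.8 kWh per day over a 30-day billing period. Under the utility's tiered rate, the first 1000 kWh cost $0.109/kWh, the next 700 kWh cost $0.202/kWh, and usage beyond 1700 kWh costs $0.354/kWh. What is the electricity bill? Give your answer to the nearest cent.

Usage = 45.8 kWh/day × 30 days = 1374 kWh
First 1000 kWh × $0.109 = $109.00
Next 374 kWh × $0.202 = $75.55
Remaining tier: 0 kWh (not reached)
Total = $184.55

$184.55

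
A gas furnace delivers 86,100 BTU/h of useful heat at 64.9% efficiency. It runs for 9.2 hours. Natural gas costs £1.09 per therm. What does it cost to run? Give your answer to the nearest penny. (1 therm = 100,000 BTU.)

£13.30

Heat delivered = 86,100 BTU/h × 9.2 h = 792,120 BTU
Gas input = 792,120 / 0.649 = 1,220,524 BTU
= 1,220,524 / 100,000 = 12.21 therm
Cost = 12.21 × £1.09/therm = £13.30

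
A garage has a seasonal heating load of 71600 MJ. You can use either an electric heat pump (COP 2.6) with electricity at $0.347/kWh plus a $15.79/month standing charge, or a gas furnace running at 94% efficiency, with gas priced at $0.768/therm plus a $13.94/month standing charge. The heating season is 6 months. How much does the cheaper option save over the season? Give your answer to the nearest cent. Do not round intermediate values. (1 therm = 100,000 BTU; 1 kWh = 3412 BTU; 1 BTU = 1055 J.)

Heat load = 71600 MJ = 71,600,000,000 J / 1055 = 67,867,299 BTU
Gas: input = 67,867,299 / 0.94 = 72,199,254 BTU = 722 therm → 722 × $0.768 = $554.49; + 6 × $13.94 standing = $638.13
Heat pump: 67,867,299 BTU / 3412 = 19,890 kWh heat; / 2.6 = 7,650 kWh in → × $0.347 = $2,654.65; + 6 × $15.79 standing = $2,749.39
Difference = |$638.13 − $2,749.39| = $2,111.26

$2111.26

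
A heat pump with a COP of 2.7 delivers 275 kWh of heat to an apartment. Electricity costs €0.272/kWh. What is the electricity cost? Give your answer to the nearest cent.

€27.70

Electrical input = 275 kWh / 2.7 = 101.9 kWh
Cost = 101.9 × €0.272/kWh = €27.70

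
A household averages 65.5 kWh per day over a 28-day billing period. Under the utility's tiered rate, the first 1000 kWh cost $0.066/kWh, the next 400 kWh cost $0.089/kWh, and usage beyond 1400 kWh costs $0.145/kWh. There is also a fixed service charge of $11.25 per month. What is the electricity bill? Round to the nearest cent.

$175.78

Usage = 65.5 kWh/day × 28 days = 1834 kWh
First 1000 kWh × $0.066 = $66.00
Next 400 kWh × $0.089 = $35.60
Remaining 434 kWh × $0.145 = $62.93
Energy charge = $164.53; + service $11.25 = $175.78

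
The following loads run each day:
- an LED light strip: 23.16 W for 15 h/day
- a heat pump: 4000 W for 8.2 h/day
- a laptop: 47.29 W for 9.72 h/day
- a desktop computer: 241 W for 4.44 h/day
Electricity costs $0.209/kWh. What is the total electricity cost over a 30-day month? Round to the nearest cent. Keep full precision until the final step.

LED light strip: 23.16 W × 15 h × 30 d = 10,422 Wh = 10.42 kWh
heat pump: 4000 W × 8.2 h × 30 d = 984,000 Wh = 984 kWh
laptop: 47.29 W × 9.72 h × 30 d = 13,790 Wh = 13.79 kWh
desktop computer: 241 W × 4.44 h × 30 d = 32,101 Wh = 32.1 kWh
Total energy = 10.42 + 984 + 13.79 + 32.1 = 1,040 kWh
Cost = 1,040 kWh × $0.209 = $217.43

$217.43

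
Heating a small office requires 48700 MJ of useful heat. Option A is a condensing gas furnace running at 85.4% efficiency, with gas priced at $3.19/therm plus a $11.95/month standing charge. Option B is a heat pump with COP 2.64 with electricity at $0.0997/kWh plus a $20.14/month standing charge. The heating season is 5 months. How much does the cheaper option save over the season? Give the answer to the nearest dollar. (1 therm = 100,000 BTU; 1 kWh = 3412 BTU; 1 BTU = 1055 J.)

Heat load = 48700 MJ = 48,700,000,000 J / 1055 = 46,161,137 BTU
Gas: input = 46,161,137 / 0.854 = 54,052,854 BTU = 540.5 therm → 540.5 × $3.19 = $1,724.29; + 5 × $11.95 standing = $1,784.04
Heat pump: 46,161,137 BTU / 3412 = 13,530 kWh heat; / 2.64 = 5,125 kWh in → × $0.0997 = $510.93; + 5 × $20.14 standing = $611.63
Difference = |$1,784.04 − $611.63| = $1,172.41 ≈ $1172

$1172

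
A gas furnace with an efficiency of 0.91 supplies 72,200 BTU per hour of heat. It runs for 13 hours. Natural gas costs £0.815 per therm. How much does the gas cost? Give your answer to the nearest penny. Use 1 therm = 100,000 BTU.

Heat delivered = 72,200 BTU/h × 13 h = 938,600 BTU
Gas input = 938,600 / 0.91 = 1,031,429 BTU
= 1,031,429 / 100,000 = 10.31 therm
Cost = 10.31 × £0.815/therm = £8.41

£8.41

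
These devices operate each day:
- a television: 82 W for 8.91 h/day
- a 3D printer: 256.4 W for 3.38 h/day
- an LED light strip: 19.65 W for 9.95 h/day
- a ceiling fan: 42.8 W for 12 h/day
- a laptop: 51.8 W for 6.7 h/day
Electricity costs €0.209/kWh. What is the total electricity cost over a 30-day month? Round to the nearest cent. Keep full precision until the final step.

television: 82 W × 8.91 h × 30 d = 21,919 Wh = 21.92 kWh
3D printer: 256.4 W × 3.38 h × 30 d = 25,999 Wh = 26 kWh
LED light strip: 19.65 W × 9.95 h × 30 d = 5,866 Wh = 5.866 kWh
ceiling fan: 42.8 W × 12 h × 30 d = 15,408 Wh = 15.41 kWh
laptop: 51.8 W × 6.7 h × 30 d = 10,412 Wh = 10.41 kWh
Total energy = 21.92 + 26 + 5.866 + 15.41 + 10.41 = 79.6 kWh
Cost = 79.6 kWh × €0.209 = €16.64

€16.64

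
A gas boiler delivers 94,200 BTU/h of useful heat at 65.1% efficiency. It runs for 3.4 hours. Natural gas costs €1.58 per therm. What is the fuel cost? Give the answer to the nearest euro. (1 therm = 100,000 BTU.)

€8

Heat delivered = 94,200 BTU/h × 3.4 h = 320,280 BTU
Gas input = 320,280 / 0.651 = 491,982 BTU
= 491,982 / 100,000 = 4.92 therm
Cost = 4.92 × €1.58/therm = €7.77 ≈ €8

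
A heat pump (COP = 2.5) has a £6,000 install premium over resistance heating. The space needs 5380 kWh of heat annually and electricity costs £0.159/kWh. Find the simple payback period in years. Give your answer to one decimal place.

Resistance: 5380 kWh × £0.159 = £855.42/yr
Heat pump: 5380 / 2.5 = 2152 kWh in → × £0.159 = £342.17/yr
Annual savings = £513.25
Payback = £6,000 / £513.25 = 11.7 years

11.7 years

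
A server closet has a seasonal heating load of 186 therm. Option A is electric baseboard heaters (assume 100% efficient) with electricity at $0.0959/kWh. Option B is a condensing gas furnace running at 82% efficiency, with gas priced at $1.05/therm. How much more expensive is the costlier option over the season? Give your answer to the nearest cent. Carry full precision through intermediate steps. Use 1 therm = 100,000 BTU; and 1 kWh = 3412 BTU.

Heat load = 186 therm × 100,000 = 18,600,000 BTU
Gas: input = 18,600,000 / 0.82 = 22,682,927 BTU = 226.8 therm → 226.8 × $1.05 = $238.17
Electric: 18,600,000 BTU / 3412 = 5,451 kWh → × $0.0959 = $522.78
Difference = |$238.17 − $522.78| = $284.61

$284.61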